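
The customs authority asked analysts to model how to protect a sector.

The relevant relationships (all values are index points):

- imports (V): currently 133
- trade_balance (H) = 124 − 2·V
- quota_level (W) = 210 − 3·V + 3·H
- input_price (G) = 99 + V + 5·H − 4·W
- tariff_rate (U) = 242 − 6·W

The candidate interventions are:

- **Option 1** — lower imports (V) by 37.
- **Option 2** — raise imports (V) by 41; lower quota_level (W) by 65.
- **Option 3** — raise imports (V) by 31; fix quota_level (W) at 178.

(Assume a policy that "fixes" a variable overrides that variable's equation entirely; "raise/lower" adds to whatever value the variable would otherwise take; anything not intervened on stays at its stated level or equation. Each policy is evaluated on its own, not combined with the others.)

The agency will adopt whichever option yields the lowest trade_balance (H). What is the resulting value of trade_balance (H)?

-224

Option 1 (V − 37):
  V = 133 − 37 = 96
  H = 124 − 2·96 = -68
Option 2 (V + 41, W − 65):
  V = 133 + 41 = 174
  H = 124 − 2·174 = -224
Option 3 (V + 31, W := 178):
  V = 133 + 31 = 164
  H = 124 − 2·164 = -204
Comparing — Option 1: H=-68, Option 2: H=-224, Option 3: H=-204. Lowest is -224 (Option 2).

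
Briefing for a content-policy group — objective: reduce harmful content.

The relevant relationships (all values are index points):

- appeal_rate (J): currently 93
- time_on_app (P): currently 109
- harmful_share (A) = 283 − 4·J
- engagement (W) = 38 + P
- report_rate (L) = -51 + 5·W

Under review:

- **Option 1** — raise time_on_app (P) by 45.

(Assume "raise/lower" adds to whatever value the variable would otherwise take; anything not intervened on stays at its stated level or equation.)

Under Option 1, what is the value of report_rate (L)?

909

Option 1 (P + 45):
  P = 109 + 45 = 154
  W = 38 + 154 = 192
  L = -51 + 5·192 = 909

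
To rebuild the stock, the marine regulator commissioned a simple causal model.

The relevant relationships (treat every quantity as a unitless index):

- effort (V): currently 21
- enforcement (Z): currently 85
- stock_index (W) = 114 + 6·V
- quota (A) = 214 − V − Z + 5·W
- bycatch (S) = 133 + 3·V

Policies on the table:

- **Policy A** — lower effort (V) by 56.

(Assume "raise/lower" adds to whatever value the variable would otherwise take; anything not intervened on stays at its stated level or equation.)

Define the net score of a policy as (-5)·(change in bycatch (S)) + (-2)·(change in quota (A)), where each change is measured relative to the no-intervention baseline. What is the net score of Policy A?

Baseline:
  V = 21
  Z = 85
  W = 114 + 6·21 = 240
  A = 214 − 21 − 85 + 5·240 = 1308
  S = 133 + 3·21 = 196
Policy A (V − 56):
  V = 21 − 56 = -35
  Z = 85
  W = 114 + 6·(-35) = -96
  A = 214 − (-35) − 85 + 5·(-96) = -316
  S = 133 + 3·(-35) = 28
ΔS = 28 − 196 = -168; ΔA = -316 − 1308 = -1624
Score = (-5)·(-168) + (-2)·(-1624) = 4088

4088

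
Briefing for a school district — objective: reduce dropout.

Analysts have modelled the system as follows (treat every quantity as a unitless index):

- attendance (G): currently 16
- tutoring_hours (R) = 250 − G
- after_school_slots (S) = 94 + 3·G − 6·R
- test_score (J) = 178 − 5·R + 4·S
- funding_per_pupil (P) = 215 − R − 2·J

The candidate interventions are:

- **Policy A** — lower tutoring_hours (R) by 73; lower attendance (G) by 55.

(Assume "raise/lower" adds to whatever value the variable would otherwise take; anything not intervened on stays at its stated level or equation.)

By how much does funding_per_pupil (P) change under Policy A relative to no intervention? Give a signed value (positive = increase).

Baseline:
  G = 16
  R = 250 − 16 = 234
  S = 94 + 3·16 − 6·234 = -1262
  J = 178 − 5·234 + 4·(-1262) = -6040
  P = 215 − 234 − 2·(-6040) = 12061
Policy A (R − 73, G − 55):
  G = 16 − 55 = -39
  R = 250 − (-39) (−73 from intervention) = 216
  S = 94 + 3·(-39) − 6·216 = -1319
  J = 178 − 5·216 + 4·(-1319) = -6178
  P = 215 − 216 − 2·(-6178) = 12355
Change in P: 12355 − 12061 = 294

294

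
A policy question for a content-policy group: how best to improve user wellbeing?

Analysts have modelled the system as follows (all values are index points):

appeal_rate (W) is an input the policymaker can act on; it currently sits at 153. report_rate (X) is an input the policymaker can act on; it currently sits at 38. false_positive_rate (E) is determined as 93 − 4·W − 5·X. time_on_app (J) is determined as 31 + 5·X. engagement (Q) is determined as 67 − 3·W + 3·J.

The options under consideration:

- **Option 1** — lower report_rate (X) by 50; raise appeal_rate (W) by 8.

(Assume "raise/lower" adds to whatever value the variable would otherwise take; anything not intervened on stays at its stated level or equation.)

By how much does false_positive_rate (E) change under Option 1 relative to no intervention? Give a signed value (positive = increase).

218

Baseline:
  W = 153
  X = 38
  E = 93 − 4·153 − 5·38 = -709
Option 1 (X − 50, W + 8):
  W = 153 + 8 = 161
  X = 38 − 50 = -12
  E = 93 − 4·161 − 5·(-12) = -491
Change in E: -491 − (-709) = 218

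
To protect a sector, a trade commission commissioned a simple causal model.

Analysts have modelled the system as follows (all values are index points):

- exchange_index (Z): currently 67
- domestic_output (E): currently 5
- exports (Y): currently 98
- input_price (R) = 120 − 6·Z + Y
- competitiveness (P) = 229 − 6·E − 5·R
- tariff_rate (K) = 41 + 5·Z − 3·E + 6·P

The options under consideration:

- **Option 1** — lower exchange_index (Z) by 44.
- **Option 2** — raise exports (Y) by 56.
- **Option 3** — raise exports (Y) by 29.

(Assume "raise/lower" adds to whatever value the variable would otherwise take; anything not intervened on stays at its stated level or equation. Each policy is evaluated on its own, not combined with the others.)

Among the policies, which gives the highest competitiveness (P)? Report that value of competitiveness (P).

Option 1 (Z − 44):
  Z = 67 − 44 = 23
  E = 5
  Y = 98
  R = 120 − 6·23 + 98 = 80
  P = 229 − 6·5 − 5·80 = -201
Option 2 (Y + 56):
  Z = 67
  E = 5
  Y = 98 + 56 = 154
  R = 120 − 6·67 + 154 = -128
  P = 229 − 6·5 − 5·(-128) = 839
Option 3 (Y + 29):
  Z = 67
  E = 5
  Y = 98 + 29 = 127
  R = 120 − 6·67 + 127 = -155
  P = 229 − 6·5 − 5·(-155) = 974
Comparing — Option 1: P=-201, Option 2: P=839, Option 3: P=974. Highest is 974 (Option 3).

974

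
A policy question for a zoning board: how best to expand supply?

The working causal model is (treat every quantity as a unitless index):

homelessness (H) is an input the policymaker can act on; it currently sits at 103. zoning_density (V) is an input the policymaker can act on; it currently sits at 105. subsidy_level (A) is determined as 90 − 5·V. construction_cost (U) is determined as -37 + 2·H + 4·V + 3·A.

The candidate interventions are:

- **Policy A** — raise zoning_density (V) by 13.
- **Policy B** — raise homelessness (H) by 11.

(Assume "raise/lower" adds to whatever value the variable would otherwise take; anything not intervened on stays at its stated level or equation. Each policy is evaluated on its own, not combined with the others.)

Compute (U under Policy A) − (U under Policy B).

Policy A (V + 13):
  H = 103
  V = 105 + 13 = 118
  A = 90 − 5·118 = -500
  U = -37 + 2·103 + 4·118 + 3·(-500) = -859
Policy B (H + 11):
  H = 103 + 11 = 114
  V = 105
  A = 90 − 5·105 = -435
  U = -37 + 2·114 + 4·105 + 3·(-435) = -694
U: -859 − (-694) = -165

-165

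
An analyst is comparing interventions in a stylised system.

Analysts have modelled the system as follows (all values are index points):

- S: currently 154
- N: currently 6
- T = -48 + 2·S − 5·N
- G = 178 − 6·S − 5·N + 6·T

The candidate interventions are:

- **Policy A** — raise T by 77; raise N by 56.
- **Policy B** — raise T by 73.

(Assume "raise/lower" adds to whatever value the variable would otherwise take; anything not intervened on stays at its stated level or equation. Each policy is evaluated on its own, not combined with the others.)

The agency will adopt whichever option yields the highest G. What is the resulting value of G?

1042

Policy A (T + 77, N + 56):
  S = 154
  N = 6 + 56 = 62
  T = -48 + 2·154 − 5·62 (+77 from intervention) = 27
  G = 178 − 6·154 − 5·62 + 6·27 = -894
Policy B (T + 73):
  S = 154
  N = 6
  T = -48 + 2·154 − 5·6 (+73 from intervention) = 303
  G = 178 − 6·154 − 5·6 + 6·303 = 1042
Comparing — Policy A: G=-894, Policy B: G=1042. Highest is 1042 (Policy B).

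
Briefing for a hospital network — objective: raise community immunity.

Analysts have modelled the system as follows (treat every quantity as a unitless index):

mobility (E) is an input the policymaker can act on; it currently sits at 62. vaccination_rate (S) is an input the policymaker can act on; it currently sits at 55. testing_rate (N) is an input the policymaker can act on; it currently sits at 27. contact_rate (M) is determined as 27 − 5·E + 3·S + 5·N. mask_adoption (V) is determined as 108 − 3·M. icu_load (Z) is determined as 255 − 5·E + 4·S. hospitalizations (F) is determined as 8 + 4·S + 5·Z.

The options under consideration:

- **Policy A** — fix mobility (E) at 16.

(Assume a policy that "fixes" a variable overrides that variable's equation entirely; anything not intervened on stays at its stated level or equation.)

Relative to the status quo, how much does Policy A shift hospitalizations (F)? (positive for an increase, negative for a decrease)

Baseline:
  E = 62
  S = 55
  Z = 255 − 5·62 + 4·55 = 165
  F = 8 + 4·55 + 5·165 = 1053
Policy A (E := 16):
  E = 16
  S = 55
  Z = 255 − 5·16 + 4·55 = 395
  F = 8 + 4·55 + 5·395 = 2203
Change in F: 2203 − 1053 = 1150

1150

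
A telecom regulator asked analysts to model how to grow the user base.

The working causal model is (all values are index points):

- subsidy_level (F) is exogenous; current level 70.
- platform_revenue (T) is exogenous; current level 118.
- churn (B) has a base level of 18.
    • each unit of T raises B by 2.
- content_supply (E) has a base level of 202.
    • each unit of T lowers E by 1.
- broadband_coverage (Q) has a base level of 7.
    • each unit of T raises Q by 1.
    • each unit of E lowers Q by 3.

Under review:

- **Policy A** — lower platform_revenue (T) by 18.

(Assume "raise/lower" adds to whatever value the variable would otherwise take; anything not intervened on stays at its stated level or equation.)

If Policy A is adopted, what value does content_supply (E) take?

102

Policy A (T − 18):
  T = 118 − 18 = 100
  E = 202 − 100 = 102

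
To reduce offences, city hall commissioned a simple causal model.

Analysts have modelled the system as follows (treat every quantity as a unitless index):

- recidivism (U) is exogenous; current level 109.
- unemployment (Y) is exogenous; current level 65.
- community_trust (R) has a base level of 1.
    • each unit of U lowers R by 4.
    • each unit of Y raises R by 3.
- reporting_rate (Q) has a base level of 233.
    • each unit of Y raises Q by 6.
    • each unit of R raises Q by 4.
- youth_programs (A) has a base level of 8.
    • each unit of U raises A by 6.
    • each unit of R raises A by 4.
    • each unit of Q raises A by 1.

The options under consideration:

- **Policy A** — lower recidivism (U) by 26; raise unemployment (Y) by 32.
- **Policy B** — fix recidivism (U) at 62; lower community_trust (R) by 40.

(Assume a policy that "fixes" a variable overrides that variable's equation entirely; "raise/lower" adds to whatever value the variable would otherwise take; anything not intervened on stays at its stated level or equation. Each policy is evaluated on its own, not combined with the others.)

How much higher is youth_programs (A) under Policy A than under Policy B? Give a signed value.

734

Policy A (U − 26, Y + 32):
  U = 109 − 26 = 83
  Y = 65 + 32 = 97
  R = 1 − 4·83 + 3·97 = -40
  Q = 233 + 6·97 + 4·(-40) = 655
  A = 8 + 6·83 + 4·(-40) + 655 = 1001
Policy B (U := 62, R − 40):
  U = 62
  Y = 65
  R = 1 − 4·62 + 3·65 (−40 from intervention) = -92
  Q = 233 + 6·65 + 4·(-92) = 255
  A = 8 + 6·62 + 4·(-92) + 255 = 267
A: 1001 − 267 = 734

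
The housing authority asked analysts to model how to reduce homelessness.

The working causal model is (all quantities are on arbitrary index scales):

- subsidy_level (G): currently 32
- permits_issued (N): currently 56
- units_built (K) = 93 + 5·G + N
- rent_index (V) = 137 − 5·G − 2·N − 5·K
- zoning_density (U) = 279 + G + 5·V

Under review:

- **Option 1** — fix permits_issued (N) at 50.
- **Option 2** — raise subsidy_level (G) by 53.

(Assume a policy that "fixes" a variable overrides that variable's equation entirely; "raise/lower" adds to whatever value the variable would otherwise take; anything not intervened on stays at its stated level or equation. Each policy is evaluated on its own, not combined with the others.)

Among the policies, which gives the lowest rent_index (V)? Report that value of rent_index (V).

-3270

Option 1 (N := 50):
  G = 32
  N = 50
  K = 93 + 5·32 + 50 = 303
  V = 137 − 5·32 − 2·50 − 5·303 = -1638
Option 2 (G + 53):
  G = 32 + 53 = 85
  N = 56
  K = 93 + 5·85 + 56 = 574
  V = 137 − 5·85 − 2·56 − 5·574 = -3270
Comparing — Option 1: V=-1638, Option 2: V=-3270. Lowest is -3270 (Option 2).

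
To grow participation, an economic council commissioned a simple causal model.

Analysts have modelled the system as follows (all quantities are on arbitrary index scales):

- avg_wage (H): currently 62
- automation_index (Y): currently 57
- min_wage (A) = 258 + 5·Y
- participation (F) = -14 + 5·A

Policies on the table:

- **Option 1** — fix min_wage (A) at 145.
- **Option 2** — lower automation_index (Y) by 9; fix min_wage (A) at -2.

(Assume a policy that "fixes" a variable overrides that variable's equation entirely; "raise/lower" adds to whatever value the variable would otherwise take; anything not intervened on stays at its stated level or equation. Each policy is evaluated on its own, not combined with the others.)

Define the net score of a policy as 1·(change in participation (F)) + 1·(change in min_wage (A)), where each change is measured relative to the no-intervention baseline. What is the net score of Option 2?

-3270

Baseline:
  Y = 57
  A = 258 + 5·57 = 543
  F = -14 + 5·543 = 2701
Option 2 (Y − 9, A := -2):
  Y = 57 − 9 = 48
  A = -2
  F = -14 + 5·(-2) = -24
ΔF = -24 − 2701 = -2725; ΔA = -2 − 543 = -545
Score = 1·(-2725) + 1·(-545) = -3270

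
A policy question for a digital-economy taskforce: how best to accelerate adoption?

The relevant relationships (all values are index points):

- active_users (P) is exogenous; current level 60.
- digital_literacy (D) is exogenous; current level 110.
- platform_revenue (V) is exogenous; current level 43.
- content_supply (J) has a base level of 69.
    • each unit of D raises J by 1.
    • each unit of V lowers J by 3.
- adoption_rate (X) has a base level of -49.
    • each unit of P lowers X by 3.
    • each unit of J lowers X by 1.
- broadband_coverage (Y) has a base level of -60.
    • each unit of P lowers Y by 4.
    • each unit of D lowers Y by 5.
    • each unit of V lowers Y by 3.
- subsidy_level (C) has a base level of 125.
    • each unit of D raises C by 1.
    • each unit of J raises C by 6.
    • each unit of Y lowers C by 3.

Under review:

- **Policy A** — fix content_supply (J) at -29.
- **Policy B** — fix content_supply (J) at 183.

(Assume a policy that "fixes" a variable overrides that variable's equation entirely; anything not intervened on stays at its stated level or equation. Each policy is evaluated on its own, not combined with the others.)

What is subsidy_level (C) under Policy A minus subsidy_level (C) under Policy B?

Policy A (J := -29):
  P = 60
  D = 110
  V = 43
  J = -29
  Y = -60 − 4·60 − 5·110 − 3·43 = -979
  C = 125 + 110 + 6·(-29) − 3·(-979) = 2998
Policy B (J := 183):
  P = 60
  D = 110
  V = 43
  J = 183
  Y = -60 − 4·60 − 5·110 − 3·43 = -979
  C = 125 + 110 + 6·183 − 3·(-979) = 4270
C: 2998 − 4270 = -1272

-1272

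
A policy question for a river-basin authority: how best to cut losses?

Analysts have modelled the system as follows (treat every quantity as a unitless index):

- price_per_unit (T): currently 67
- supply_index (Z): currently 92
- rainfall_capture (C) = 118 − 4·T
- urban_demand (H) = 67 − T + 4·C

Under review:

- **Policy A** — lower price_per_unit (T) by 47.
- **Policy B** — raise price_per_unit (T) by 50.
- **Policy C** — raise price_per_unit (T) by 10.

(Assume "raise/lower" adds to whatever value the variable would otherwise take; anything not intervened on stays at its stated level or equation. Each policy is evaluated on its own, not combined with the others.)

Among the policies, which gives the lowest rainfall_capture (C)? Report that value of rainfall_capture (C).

Policy A (T − 47):
  T = 67 − 47 = 20
  C = 118 − 4·20 = 38
Policy B (T + 50):
  T = 67 + 50 = 117
  C = 118 − 4·117 = -350
Policy C (T + 10):
  T = 67 + 10 = 77
  C = 118 − 4·77 = -190
Comparing — Policy A: C=38, Policy B: C=-350, Policy C: C=-190. Lowest is -350 (Policy B).

-350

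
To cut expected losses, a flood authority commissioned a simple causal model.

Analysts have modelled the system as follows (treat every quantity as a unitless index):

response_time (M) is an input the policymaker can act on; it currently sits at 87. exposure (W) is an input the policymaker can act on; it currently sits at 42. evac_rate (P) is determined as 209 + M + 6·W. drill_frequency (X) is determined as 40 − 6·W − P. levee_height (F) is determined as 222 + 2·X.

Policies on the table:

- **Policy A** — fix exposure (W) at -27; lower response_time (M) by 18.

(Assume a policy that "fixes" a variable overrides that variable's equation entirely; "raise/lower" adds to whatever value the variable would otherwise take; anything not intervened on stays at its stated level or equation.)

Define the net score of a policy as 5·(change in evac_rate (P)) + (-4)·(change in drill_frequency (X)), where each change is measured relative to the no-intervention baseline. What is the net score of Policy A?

-5544

Baseline:
  M = 87
  W = 42
  P = 209 + 87 + 6·42 = 548
  X = 40 − 6·42 − 548 = -760
Policy A (W := -27, M − 18):
  M = 87 − 18 = 69
  W = -27
  P = 209 + 69 + 6·(-27) = 116
  X = 40 − 6·(-27) − 116 = 86
ΔP = 116 − 548 = -432; ΔX = 86 − (-760) = 846
Score = 5·(-432) + (-4)·846 = -5544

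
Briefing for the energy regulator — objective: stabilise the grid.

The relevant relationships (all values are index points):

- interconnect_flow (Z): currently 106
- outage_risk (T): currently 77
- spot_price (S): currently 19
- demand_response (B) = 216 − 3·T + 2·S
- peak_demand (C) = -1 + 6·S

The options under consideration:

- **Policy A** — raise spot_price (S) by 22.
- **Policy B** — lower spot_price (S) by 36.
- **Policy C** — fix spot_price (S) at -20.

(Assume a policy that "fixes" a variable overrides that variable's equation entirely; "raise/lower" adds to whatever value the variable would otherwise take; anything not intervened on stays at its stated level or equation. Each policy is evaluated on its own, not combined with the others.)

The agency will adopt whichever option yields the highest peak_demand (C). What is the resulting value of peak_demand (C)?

Policy A (S + 22):
  S = 19 + 22 = 41
  C = -1 + 6·41 = 245
Policy B (S − 36):
  S = 19 − 36 = -17
  C = -1 + 6·(-17) = -103
Policy C (S := -20):
  S = -20
  C = -1 + 6·(-20) = -121
Comparing — Policy A: C=245, Policy B: C=-103, Policy C: C=-121. Highest is 245 (Policy A).

245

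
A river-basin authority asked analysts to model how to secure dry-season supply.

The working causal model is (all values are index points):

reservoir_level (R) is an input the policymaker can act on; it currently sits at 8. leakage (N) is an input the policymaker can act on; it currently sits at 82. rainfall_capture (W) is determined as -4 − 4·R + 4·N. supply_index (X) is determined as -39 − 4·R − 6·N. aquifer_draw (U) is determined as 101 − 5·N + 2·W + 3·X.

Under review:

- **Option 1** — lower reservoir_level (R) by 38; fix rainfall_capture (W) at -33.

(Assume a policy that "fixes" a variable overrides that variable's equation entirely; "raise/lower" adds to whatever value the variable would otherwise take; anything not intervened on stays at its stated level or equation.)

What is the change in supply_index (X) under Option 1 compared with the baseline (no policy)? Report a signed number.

152

Baseline:
  R = 8
  N = 82
  X = -39 − 4·8 − 6·82 = -563
Option 1 (R − 38, W := -33):
  R = 8 − 38 = -30
  N = 82
  X = -39 − 4·(-30) − 6·82 = -411
Change in X: -411 − (-563) = 152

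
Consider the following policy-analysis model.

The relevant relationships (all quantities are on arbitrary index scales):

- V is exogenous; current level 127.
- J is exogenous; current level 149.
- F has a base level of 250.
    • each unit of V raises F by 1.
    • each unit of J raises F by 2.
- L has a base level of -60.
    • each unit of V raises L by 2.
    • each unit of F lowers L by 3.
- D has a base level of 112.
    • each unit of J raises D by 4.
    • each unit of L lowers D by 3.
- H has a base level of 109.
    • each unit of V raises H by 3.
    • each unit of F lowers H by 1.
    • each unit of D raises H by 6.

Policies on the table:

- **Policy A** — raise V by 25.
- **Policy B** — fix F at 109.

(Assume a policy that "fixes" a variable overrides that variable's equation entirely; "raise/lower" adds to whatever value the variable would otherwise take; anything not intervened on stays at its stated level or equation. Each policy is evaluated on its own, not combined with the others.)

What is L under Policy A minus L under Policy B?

-1723

Policy A (V + 25):
  V = 127 + 25 = 152
  J = 149
  F = 250 + 152 + 2·149 = 700
  L = -60 + 2·152 − 3·700 = -1856
Policy B (F := 109):
  V = 127
  J = 149
  F = 109
  L = -60 + 2·127 − 3·109 = -133
L: -1856 − (-133) = -1723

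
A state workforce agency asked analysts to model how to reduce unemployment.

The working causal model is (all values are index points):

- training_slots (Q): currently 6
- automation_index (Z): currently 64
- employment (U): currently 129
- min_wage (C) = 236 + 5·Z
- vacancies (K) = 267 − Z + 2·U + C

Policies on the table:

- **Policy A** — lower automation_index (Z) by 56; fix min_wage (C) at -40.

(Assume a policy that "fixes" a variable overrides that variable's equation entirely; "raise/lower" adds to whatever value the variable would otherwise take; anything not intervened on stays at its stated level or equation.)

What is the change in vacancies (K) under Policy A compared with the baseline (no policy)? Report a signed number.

-540

Baseline:
  Z = 64
  U = 129
  C = 236 + 5·64 = 556
  K = 267 − 64 + 2·129 + 556 = 1017
Policy A (Z − 56, C := -40):
  Z = 64 − 56 = 8
  U = 129
  C = -40
  K = 267 − 8 + 2·129 + (-40) = 477
Change in K: 477 − 1017 = -540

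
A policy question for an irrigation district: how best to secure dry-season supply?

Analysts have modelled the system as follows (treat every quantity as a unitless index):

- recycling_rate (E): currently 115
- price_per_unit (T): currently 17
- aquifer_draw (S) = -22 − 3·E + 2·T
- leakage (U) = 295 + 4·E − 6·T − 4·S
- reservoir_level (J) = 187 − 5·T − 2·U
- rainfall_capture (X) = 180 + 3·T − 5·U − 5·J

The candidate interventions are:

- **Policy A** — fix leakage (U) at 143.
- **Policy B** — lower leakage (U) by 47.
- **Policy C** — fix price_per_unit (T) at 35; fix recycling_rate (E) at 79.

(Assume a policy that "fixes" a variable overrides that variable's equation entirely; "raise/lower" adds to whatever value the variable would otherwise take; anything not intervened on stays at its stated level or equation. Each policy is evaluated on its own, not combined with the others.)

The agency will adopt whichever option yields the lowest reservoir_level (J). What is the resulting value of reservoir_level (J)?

-3774

Policy A (U := 143):
  E = 115
  T = 17
  S = -22 − 3·115 + 2·17 = -333
  U = 143
  J = 187 − 5·17 − 2·143 = -184
Policy B (U − 47):
  E = 115
  T = 17
  S = -22 − 3·115 + 2·17 = -333
  U = 295 + 4·115 − 6·17 − 4·(-333) (−47 from intervention) = 1938
  J = 187 − 5·17 − 2·1938 = -3774
Policy C (T := 35, E := 79):
  E = 79
  T = 35
  S = -22 − 3·79 + 2·35 = -189
  U = 295 + 4·79 − 6·35 − 4·(-189) = 1157
  J = 187 − 5·35 − 2·1157 = -2302
Comparing — Policy A: J=-184, Policy B: J=-3774, Policy C: J=-2302. Lowest is -3774 (Policy B).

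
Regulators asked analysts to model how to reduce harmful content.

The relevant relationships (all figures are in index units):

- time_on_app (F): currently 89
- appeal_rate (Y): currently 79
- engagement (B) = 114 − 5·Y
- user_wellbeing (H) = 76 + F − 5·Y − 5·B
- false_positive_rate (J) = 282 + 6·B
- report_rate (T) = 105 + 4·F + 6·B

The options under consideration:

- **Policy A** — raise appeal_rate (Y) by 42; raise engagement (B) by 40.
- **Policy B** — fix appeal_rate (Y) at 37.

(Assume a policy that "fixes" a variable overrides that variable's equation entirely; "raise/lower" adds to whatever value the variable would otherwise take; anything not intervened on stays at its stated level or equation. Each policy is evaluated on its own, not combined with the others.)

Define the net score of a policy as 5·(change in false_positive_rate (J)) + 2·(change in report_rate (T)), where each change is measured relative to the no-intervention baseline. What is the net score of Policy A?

-7140

Baseline:
  F = 89
  Y = 79
  B = 114 − 5·79 = -281
  J = 282 + 6·(-281) = -1404
  T = 105 + 4·89 + 6·(-281) = -1225
Policy A (Y + 42, B + 40):
  F = 89
  Y = 79 + 42 = 121
  B = 114 − 5·121 (+40 from intervention) = -451
  J = 282 + 6·(-451) = -2424
  T = 105 + 4·89 + 6·(-451) = -2245
ΔJ = -2424 − (-1404) = -1020; ΔT = -2245 − (-1225) = -1020
Score = 5·(-1020) + 2·(-1020) = -7140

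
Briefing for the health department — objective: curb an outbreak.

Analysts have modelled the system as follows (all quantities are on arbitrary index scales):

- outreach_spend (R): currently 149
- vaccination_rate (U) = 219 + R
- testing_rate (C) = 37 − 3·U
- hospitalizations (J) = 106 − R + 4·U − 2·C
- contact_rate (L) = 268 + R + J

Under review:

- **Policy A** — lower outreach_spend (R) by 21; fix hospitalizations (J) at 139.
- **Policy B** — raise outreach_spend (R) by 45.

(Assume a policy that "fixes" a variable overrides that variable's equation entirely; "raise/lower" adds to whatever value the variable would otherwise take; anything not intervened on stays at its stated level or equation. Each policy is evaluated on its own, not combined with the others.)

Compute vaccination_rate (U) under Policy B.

413

Policy B (R + 45):
  R = 149 + 45 = 194
  U = 219 + 194 = 413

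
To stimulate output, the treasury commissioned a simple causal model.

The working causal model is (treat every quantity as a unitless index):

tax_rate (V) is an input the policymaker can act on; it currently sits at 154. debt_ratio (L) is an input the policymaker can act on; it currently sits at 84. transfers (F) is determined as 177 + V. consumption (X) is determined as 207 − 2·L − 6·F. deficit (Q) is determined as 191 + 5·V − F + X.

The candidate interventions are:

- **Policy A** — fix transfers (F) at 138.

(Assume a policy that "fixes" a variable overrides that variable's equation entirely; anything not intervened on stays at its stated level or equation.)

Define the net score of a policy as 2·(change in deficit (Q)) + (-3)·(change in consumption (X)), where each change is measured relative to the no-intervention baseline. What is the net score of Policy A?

Baseline:
  V = 154
  L = 84
  F = 177 + 154 = 331
  X = 207 − 2·84 − 6·331 = -1947
  Q = 191 + 5·154 − 331 + (-1947) = -1317
Policy A (F := 138):
  V = 154
  L = 84
  F = 138
  X = 207 − 2·84 − 6·138 = -789
  Q = 191 + 5·154 − 138 + (-789) = 34
ΔQ = 34 − (-1317) = 1351; ΔX = -789 − (-1947) = 1158
Score = 2·1351 + (-3)·1158 = -772

-772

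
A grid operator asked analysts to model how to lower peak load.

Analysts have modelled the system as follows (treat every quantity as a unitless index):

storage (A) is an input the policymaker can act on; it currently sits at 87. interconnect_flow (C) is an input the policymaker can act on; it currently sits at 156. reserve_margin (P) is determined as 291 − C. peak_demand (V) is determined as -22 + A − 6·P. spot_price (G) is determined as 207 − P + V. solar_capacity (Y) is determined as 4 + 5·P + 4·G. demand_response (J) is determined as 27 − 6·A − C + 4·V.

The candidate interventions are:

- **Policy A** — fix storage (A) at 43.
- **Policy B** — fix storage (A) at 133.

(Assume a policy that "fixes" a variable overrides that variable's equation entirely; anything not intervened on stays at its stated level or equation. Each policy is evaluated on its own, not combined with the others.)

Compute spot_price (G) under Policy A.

-717

Policy A (A := 43):
  A = 43
  C = 156
  P = 291 − 156 = 135
  V = -22 + 43 − 6·135 = -789
  G = 207 − 135 + (-789) = -717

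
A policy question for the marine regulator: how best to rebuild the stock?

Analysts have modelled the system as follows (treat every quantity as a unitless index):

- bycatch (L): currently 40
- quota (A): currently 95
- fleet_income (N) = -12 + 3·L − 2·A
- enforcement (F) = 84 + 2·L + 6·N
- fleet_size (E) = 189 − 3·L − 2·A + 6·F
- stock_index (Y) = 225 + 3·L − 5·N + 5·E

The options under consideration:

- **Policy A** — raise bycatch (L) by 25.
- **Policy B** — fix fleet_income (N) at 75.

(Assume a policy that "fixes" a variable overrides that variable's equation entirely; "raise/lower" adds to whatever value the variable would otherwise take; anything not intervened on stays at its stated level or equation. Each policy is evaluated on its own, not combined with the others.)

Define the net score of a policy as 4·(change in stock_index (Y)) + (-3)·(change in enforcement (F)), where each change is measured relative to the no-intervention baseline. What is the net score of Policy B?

Baseline:
  L = 40
  A = 95
  N = -12 + 3·40 − 2·95 = -82
  F = 84 + 2·40 + 6·(-82) = -328
  E = 189 − 3·40 − 2·95 + 6·(-328) = -2089
  Y = 225 + 3·40 − 5·(-82) + 5·(-2089) = -9690
Policy B (N := 75):
  L = 40
  A = 95
  N = 75
  F = 84 + 2·40 + 6·75 = 614
  E = 189 − 3·40 − 2·95 + 6·614 = 3563
  Y = 225 + 3·40 − 5·75 + 5·3563 = 17785
ΔY = 17785 − (-9690) = 27475; ΔF = 614 − (-328) = 942
Score = 4·27475 + (-3)·942 = 107074

107074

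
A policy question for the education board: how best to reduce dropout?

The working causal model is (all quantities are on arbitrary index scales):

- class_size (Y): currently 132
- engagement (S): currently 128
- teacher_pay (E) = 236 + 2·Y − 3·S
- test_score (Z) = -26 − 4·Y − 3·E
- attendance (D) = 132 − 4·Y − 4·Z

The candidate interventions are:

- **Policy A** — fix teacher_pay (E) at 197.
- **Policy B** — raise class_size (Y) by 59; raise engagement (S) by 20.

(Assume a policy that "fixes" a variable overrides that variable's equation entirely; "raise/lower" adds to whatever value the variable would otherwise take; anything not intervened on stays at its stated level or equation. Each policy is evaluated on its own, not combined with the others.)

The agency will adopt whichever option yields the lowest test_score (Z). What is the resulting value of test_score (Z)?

Policy A (E := 197):
  Y = 132
  S = 128
  E = 197
  Z = -26 − 4·132 − 3·197 = -1145
Policy B (Y + 59, S + 20):
  Y = 132 + 59 = 191
  S = 128 + 20 = 148
  E = 236 + 2·191 − 3·148 = 174
  Z = -26 − 4·191 − 3·174 = -1312
Comparing — Policy A: Z=-1145, Policy B: Z=-1312. Lowest is -1312 (Policy B).

-1312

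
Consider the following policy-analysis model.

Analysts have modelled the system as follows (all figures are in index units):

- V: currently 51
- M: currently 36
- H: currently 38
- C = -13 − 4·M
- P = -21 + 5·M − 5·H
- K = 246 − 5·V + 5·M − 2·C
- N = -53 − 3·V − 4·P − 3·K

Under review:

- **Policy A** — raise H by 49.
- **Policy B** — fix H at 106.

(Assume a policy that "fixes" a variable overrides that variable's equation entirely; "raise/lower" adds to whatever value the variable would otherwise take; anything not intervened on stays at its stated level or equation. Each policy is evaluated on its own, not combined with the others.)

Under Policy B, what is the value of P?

-371

Policy B (H := 106):
  M = 36
  H = 106
  P = -21 + 5·36 − 5·106 = -371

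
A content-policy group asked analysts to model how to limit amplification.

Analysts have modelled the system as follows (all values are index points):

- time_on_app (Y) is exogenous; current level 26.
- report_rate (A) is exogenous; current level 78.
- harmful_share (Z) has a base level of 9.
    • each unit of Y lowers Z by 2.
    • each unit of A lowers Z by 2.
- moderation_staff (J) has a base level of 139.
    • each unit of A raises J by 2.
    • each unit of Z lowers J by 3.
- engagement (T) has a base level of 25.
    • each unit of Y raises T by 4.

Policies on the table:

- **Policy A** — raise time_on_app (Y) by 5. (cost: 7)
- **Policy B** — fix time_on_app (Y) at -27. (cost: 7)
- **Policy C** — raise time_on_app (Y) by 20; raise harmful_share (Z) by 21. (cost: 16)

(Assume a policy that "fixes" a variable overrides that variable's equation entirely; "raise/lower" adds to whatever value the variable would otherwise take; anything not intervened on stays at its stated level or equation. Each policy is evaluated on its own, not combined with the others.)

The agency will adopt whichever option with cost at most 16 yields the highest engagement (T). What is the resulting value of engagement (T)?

209

Policy A (Y + 5):
  Y = 26 + 5 = 31
  T = 25 + 4·31 = 149
Policy B (Y := -27):
  Y = -27
  T = 25 + 4·(-27) = -83
Policy C (Y + 20, Z + 21):
  Y = 26 + 20 = 46
  T = 25 + 4·46 = 209
Comparing — Policy A: T=149, Policy B: T=-83, Policy C: T=209. Highest is 209 (Policy C).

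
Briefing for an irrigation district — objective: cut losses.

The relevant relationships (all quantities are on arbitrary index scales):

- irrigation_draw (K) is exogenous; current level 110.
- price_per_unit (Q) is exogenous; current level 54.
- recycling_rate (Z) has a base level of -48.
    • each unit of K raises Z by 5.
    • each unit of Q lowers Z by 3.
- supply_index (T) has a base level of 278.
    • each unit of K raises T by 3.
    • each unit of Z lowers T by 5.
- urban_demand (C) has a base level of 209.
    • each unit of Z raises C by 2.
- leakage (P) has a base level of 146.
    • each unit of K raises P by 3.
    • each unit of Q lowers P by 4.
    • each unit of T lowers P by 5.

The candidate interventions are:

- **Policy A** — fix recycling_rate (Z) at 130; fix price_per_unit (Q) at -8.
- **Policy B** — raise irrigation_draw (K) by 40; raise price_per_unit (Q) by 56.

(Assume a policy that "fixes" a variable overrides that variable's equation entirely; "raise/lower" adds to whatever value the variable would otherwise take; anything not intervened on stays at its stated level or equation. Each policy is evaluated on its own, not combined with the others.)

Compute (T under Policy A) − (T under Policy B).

Policy A (Z := 130, Q := -8):
  K = 110
  Q = -8
  Z = 130
  T = 278 + 3·110 − 5·130 = -42
Policy B (K + 40, Q + 56):
  K = 110 + 40 = 150
  Q = 54 + 56 = 110
  Z = -48 + 5·150 − 3·110 = 372
  T = 278 + 3·150 − 5·372 = -1132
T: -42 − (-1132) = 1090

1090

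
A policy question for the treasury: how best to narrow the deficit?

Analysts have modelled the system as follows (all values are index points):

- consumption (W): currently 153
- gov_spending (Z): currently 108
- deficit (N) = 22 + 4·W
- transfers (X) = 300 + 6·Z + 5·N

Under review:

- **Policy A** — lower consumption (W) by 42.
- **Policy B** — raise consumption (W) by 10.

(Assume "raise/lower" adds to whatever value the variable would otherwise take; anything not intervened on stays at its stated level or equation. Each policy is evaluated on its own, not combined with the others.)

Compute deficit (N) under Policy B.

Policy B (W + 10):
  W = 153 + 10 = 163
  N = 22 + 4·163 = 674

674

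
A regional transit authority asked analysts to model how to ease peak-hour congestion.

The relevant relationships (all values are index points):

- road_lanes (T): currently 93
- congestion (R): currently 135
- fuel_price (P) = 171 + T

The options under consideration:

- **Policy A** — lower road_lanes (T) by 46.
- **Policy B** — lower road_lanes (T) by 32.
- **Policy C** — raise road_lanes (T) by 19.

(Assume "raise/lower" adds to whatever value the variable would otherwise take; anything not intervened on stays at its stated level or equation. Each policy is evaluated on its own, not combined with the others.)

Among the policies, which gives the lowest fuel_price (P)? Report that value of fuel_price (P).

218

Policy A (T − 46):
  T = 93 − 46 = 47
  P = 171 + 47 = 218
Policy B (T − 32):
  T = 93 − 32 = 61
  P = 171 + 61 = 232
Policy C (T + 19):
  T = 93 + 19 = 112
  P = 171 + 112 = 283
Comparing — Policy A: P=218, Policy B: P=232, Policy C: P=283. Lowest is 218 (Policy A).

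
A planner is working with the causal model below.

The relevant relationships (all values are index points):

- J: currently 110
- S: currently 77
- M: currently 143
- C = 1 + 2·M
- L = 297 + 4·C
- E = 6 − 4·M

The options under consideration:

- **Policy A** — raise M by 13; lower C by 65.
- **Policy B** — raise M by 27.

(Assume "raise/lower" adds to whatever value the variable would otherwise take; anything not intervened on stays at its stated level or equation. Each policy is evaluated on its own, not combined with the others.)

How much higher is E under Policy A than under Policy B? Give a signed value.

Policy A (M + 13, C − 65):
  M = 143 + 13 = 156
  E = 6 − 4·156 = -618
Policy B (M + 27):
  M = 143 + 27 = 170
  E = 6 − 4·170 = -674
E: -618 − (-674) = 56

56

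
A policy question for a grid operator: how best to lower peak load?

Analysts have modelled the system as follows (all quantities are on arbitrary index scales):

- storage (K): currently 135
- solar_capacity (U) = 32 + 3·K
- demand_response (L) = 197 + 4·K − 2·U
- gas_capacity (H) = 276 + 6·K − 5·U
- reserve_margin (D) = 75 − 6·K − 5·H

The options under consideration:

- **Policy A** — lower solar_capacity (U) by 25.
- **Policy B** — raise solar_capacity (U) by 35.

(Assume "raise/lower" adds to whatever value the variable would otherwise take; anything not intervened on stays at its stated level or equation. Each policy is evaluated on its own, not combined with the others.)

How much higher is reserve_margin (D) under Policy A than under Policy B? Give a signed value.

Policy A (U − 25):
  K = 135
  U = 32 + 3·135 (−25 from intervention) = 412
  H = 276 + 6·135 − 5·412 = -974
  D = 75 − 6·135 − 5·(-974) = 4135
Policy B (U + 35):
  K = 135
  U = 32 + 3·135 (+35 from intervention) = 472
  H = 276 + 6·135 − 5·472 = -1274
  D = 75 − 6·135 − 5·(-1274) = 5635
D: 4135 − 5635 = -1500

-1500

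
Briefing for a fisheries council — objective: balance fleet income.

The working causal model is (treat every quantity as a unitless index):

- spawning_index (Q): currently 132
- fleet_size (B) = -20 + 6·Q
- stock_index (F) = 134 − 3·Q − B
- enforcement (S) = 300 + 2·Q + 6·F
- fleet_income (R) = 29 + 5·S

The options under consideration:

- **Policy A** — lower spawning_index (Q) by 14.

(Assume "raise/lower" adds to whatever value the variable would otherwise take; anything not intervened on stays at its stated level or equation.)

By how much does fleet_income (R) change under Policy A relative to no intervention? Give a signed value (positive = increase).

Baseline:
  Q = 132
  B = -20 + 6·132 = 772
  F = 134 − 3·132 − 772 = -1034
  S = 300 + 2·132 + 6·(-1034) = -5640
  R = 29 + 5·(-5640) = -28171
Policy A (Q − 14):
  Q = 132 − 14 = 118
  B = -20 + 6·118 = 688
  F = 134 − 3·118 − 688 = -908
  S = 300 + 2·118 + 6·(-908) = -4912
  R = 29 + 5·(-4912) = -24531
Change in R: -24531 − (-28171) = 3640

3640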